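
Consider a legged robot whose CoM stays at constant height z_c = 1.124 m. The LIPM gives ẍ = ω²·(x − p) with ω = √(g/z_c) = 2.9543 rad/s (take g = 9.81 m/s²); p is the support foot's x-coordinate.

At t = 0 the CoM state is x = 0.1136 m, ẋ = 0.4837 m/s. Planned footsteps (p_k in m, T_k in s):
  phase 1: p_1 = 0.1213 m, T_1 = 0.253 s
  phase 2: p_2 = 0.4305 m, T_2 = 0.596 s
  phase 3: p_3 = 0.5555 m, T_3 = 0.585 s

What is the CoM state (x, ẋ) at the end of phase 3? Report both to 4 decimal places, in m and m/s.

x = 0.5184, ẋ = -0.0088

phase 1: p=0.1213, T=0.253, ωT=0.747438, cosh=1.292581, sinh=0.819002; start (x,ẋ)=(0.113600, 0.483700) → end (x,ẋ)=(0.245440, 0.606591)
phase 2: p=0.4305, T=0.596, ωT=1.760763, cosh=2.994393, sinh=2.822480; start (x,ẋ)=(0.245440, 0.606591) → end (x,ẋ)=(0.455883, 0.273259)
phase 3: p=0.5555, T=0.585, ωT=1.728265, cosh=2.904235, sinh=2.726643; start (x,ẋ)=(0.455883, 0.273259) → end (x,ẋ)=(0.518391, -0.008838)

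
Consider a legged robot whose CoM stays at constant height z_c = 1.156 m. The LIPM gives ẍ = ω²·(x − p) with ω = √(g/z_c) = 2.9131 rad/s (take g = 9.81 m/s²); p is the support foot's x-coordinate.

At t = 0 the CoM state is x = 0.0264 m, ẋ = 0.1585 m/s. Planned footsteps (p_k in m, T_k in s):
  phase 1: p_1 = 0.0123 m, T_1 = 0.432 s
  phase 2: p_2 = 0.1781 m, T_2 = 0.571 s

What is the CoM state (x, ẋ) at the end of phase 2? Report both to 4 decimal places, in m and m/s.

x = 0.3601, ẋ = 0.6281

phase 1: p=0.0123, T=0.432, ωT=1.258459, cosh=1.902043, sinh=1.617951; start (x,ẋ)=(0.026400, 0.158500) → end (x,ẋ)=(0.127151, 0.367931)
phase 2: p=0.1781, T=0.571, ωT=1.663380, cosh=2.733308, sinh=2.543810; start (x,ẋ)=(0.127151, 0.367931) → end (x,ẋ)=(0.360128, 0.628113)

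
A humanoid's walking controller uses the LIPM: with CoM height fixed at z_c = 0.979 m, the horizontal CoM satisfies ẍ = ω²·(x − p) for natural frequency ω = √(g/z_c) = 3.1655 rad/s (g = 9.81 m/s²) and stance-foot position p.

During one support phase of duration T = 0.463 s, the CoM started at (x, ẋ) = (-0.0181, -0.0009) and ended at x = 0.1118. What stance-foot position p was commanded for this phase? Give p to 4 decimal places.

ωT = 3.1655·0.463 = 1.465627; cosh(ωT) = 2.280594, sinh(ωT) = 2.049661
x(T) = p + (x₀−p)·cosh(ωT) + (ẋ₀/ω)·sinh(ωT) ⇒ p·(1 − cosh) = x(T) − x₀·cosh − (ẋ₀/ω)·sinh
numerator   = 0.1118 − (-0.0181)·2.280594 − (-0.0009/3.1655)·2.049661 = 0.153662
denominator = 1 − 2.280594 = -1.280594
p = 0.153662 / -1.280594 = -0.1200

p = -0.1200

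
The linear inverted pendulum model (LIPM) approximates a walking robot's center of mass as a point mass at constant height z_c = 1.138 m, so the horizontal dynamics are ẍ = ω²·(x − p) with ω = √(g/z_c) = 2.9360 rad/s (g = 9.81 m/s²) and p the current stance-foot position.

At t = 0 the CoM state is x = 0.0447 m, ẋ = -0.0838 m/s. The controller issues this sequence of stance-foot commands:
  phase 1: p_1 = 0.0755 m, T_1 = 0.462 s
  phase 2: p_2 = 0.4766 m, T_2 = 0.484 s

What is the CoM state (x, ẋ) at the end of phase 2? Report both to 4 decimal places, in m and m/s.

phase 1: p=0.0755, T=0.462, ωT=1.356432, cosh=2.069947, sinh=1.812369; start (x,ẋ)=(0.044700, -0.083800) → end (x,ẋ)=(-0.039983, -0.337352)
phase 2: p=0.4766, T=0.484, ωT=1.421024, cosh=2.191413, sinh=1.949946; start (x,ẋ)=(-0.039983, -0.337352) → end (x,ẋ)=(-0.879500, -3.696739)

x = -0.8795, ẋ = -3.6967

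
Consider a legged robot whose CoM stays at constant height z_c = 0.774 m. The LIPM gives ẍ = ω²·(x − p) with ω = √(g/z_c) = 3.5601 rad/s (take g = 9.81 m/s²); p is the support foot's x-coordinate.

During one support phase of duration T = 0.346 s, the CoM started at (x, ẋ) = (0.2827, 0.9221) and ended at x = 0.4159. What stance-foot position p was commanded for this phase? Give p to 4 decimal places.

p = 0.6002

ωT = 3.5601·0.346 = 1.231795; cosh(ωT) = 1.859572, sinh(ωT) = 1.567803
x(T) = p + (x₀−p)·cosh(ωT) + (ẋ₀/ω)·sinh(ωT) ⇒ p·(1 − cosh) = x(T) − x₀·cosh − (ẋ₀/ω)·sinh
numerator   = 0.4159 − (0.2827)·1.859572 − (0.9221/3.5601)·1.567803 = -0.515877
denominator = 1 − 1.859572 = -0.859572
p = -0.515877 / -0.859572 = 0.6002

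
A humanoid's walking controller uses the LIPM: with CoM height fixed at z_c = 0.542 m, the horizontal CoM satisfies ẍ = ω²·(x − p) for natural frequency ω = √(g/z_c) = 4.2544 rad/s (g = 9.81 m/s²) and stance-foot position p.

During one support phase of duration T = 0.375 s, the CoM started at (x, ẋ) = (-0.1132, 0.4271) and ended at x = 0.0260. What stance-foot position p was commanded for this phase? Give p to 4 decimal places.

p = -0.0506

ωT = 4.2544·0.375 = 1.595400; cosh(ωT) = 2.566564, sinh(ωT) = 2.363737
x(T) = p + (x₀−p)·cosh(ωT) + (ẋ₀/ω)·sinh(ωT) ⇒ p·(1 − cosh) = x(T) − x₀·cosh − (ẋ₀/ω)·sinh
numerator   = 0.0260 − (-0.1132)·2.566564 − (0.4271/4.2544)·2.363737 = 0.079239
denominator = 1 − 2.566564 = -1.566564
p = 0.079239 / -1.566564 = -0.0506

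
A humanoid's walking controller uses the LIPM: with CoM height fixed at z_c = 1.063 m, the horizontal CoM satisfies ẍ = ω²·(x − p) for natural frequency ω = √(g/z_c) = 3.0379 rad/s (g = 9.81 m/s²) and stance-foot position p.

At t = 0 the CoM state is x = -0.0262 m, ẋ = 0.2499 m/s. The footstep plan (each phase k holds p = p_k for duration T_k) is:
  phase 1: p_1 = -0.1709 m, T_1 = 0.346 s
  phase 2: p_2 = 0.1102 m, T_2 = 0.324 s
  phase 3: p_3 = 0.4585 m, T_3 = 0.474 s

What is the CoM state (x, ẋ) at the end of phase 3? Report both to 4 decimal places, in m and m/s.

x = 1.7499, ẋ = 4.2436

phase 1: p=-0.1709, T=0.346, ωT=1.051113, cosh=1.605191, sinh=1.255643; start (x,ẋ)=(-0.026200, 0.249900) → end (x,ẋ)=(0.164661, 0.953098)
phase 2: p=0.1102, T=0.324, ωT=0.984280, cosh=1.524796, sinh=1.151088; start (x,ẋ)=(0.164661, 0.953098) → end (x,ẋ)=(0.554380, 1.643726)
phase 3: p=0.4585, T=0.474, ωT=1.439965, cosh=2.228741, sinh=1.991805; start (x,ẋ)=(0.554380, 1.643726) → end (x,ẋ)=(1.749903, 4.243599)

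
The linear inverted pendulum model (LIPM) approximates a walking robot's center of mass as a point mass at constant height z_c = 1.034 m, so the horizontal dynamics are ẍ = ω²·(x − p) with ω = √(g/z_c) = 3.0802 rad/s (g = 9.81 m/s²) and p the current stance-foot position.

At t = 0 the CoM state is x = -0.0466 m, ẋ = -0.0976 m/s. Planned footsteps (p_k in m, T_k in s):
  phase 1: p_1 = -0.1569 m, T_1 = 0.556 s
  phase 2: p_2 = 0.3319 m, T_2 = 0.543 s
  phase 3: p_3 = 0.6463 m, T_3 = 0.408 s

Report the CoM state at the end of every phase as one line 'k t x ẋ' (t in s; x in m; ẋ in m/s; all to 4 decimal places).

phase 1: p=-0.1569, T=0.556, ωT=1.712591, cosh=2.861852, sinh=2.681454; start (x,ẋ)=(-0.046600, -0.097600) → end (x,ẋ)=(0.073797, 0.631697)
phase 2: p=0.3319, T=0.543, ωT=1.672549, cosh=2.756746, sinh=2.568978; start (x,ẋ)=(0.073797, 0.631697) → end (x,ẋ)=(0.147230, -0.300932)
phase 3: p=0.6463, T=0.408, ωT=1.256722, cosh=1.899234, sinh=1.614649; start (x,ẋ)=(0.147230, -0.300932) → end (x,ẋ)=(-0.459301, -3.053638)

1 0.5560 0.0738 0.6317
2 1.0990 0.1472 -0.3009
3 1.5070 -0.4593 -3.0536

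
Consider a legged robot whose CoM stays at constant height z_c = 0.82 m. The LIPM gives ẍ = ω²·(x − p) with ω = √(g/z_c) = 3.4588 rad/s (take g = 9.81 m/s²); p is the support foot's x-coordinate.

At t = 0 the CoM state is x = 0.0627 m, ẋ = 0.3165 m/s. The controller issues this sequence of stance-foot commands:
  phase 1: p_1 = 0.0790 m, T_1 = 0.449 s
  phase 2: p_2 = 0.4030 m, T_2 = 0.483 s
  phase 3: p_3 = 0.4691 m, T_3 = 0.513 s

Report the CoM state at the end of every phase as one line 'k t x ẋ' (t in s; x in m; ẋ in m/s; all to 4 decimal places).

phase 1: p=0.0790, T=0.449, ωT=1.553001, cosh=2.468622, sinh=2.257010; start (x,ẋ)=(0.062700, 0.316500) → end (x,ẋ)=(0.245291, 0.654072)
phase 2: p=0.4030, T=0.483, ωT=1.670600, cosh=2.751746, sinh=2.563612; start (x,ẋ)=(0.245291, 0.654072) → end (x,ẋ)=(0.453813, 0.401429)
phase 3: p=0.4691, T=0.513, ωT=1.774364, cosh=3.033062, sinh=2.863470; start (x,ẋ)=(0.453813, 0.401429) → end (x,ẋ)=(0.755069, 1.066154)

1 0.4490 0.2453 0.6541
2 0.9320 0.4538 0.4014
3 1.4450 0.7551 1.0662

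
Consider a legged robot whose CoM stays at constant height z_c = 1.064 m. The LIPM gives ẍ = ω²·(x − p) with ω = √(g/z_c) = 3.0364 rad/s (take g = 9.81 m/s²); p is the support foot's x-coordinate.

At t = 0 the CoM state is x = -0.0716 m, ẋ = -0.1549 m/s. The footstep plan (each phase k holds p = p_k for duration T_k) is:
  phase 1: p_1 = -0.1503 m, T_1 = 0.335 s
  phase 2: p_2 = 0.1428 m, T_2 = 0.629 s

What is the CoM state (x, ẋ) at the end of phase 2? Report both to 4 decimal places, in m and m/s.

x = -0.6065, ẋ = -2.1645

phase 1: p=-0.1503, T=0.335, ωT=1.017194, cosh=1.563516, sinh=1.201908; start (x,ẋ)=(-0.071600, -0.154900) → end (x,ẋ)=(-0.088566, 0.045025)
phase 2: p=0.1428, T=0.629, ωT=1.909896, cosh=3.450240, sinh=3.302144; start (x,ẋ)=(-0.088566, 0.045025) → end (x,ẋ)=(-0.606502, -2.164473)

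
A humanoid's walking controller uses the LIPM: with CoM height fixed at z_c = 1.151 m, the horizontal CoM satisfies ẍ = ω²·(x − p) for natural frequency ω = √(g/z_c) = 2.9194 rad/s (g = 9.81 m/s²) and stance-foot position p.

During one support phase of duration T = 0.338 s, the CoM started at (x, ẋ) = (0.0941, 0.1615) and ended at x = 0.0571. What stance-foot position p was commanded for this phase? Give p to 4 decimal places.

ωT = 2.9194·0.338 = 0.986757; cosh(ωT) = 1.527653, sinh(ωT) = 1.154869
x(T) = p + (x₀−p)·cosh(ωT) + (ẋ₀/ω)·sinh(ωT) ⇒ p·(1 − cosh) = x(T) − x₀·cosh − (ẋ₀/ω)·sinh
numerator   = 0.0571 − (0.0941)·1.527653 − (0.1615/2.9194)·1.154869 = -0.150539
denominator = 1 − 1.527653 = -0.527653
p = -0.150539 / -0.527653 = 0.2853

p = 0.2853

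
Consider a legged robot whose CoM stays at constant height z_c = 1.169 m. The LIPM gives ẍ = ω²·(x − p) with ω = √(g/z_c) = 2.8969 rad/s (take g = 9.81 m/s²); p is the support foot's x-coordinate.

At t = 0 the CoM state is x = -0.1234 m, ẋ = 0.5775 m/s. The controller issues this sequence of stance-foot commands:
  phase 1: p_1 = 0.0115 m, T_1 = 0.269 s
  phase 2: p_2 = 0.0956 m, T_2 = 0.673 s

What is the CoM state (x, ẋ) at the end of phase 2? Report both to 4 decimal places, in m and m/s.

x = 0.2768, ẋ = 0.6229

phase 1: p=0.0115, T=0.269, ωT=0.779266, cosh=1.319307, sinh=0.860565; start (x,ẋ)=(-0.123400, 0.577500) → end (x,ẋ)=(0.005080, 0.425598)
phase 2: p=0.0956, T=0.673, ωT=1.949614, cosh=3.584151, sinh=3.441822; start (x,ẋ)=(0.005080, 0.425598) → end (x,ẋ)=(0.276818, 0.622868)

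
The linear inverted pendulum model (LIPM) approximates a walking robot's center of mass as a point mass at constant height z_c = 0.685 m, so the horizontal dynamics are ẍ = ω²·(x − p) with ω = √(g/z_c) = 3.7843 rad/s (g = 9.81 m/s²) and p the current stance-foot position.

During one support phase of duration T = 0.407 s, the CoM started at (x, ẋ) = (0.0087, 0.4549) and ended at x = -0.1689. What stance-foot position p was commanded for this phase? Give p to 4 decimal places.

ωT = 3.7843·0.407 = 1.540210; cosh(ωT) = 2.439953, sinh(ωT) = 2.225617
x(T) = p + (x₀−p)·cosh(ωT) + (ẋ₀/ω)·sinh(ωT) ⇒ p·(1 − cosh) = x(T) − x₀·cosh − (ẋ₀/ω)·sinh
numerator   = -0.1689 − (0.0087)·2.439953 − (0.4549/3.7843)·2.225617 = -0.457663
denominator = 1 − 2.439953 = -1.439953
p = -0.457663 / -1.439953 = 0.3178

p = 0.3178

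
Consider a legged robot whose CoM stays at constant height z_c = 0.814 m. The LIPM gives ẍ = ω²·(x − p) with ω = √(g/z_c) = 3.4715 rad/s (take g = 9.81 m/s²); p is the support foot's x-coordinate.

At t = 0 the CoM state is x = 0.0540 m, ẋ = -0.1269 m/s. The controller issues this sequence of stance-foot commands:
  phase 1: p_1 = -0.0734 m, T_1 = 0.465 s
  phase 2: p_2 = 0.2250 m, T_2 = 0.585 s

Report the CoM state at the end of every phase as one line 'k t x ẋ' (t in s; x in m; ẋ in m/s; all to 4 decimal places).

1 0.4650 0.1711 0.7356
2 1.0500 0.8096 2.1506

phase 1: p=-0.0734, T=0.465, ωT=1.614248, cosh=2.611573, sinh=2.412533; start (x,ẋ)=(0.054000, -0.126900) → end (x,ẋ)=(0.171125, 0.735580)
phase 2: p=0.2250, T=0.585, ωT=2.030827, cosh=3.875808, sinh=3.744581; start (x,ẋ)=(0.171125, 0.735580) → end (x,ẋ)=(0.809633, 2.150626)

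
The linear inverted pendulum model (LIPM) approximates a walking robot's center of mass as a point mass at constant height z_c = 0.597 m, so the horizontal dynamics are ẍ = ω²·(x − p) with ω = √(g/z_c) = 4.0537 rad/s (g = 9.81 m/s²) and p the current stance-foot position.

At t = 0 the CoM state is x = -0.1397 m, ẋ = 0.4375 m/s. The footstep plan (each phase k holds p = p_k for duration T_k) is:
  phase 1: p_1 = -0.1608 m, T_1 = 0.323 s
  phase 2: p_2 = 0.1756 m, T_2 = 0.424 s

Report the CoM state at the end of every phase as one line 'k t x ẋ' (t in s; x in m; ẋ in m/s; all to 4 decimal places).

1 0.3230 0.0664 1.0161
2 0.7470 0.5379 1.7302

phase 1: p=-0.1608, T=0.323, ωT=1.309345, cosh=1.986872, sinh=1.716875; start (x,ẋ)=(-0.139700, 0.437500) → end (x,ẋ)=(0.066419, 1.016106)
phase 2: p=0.1756, T=0.424, ωT=1.718769, cosh=2.878472, sinh=2.699185; start (x,ẋ)=(0.066419, 1.016106) → end (x,ẋ)=(0.537906, 1.730205)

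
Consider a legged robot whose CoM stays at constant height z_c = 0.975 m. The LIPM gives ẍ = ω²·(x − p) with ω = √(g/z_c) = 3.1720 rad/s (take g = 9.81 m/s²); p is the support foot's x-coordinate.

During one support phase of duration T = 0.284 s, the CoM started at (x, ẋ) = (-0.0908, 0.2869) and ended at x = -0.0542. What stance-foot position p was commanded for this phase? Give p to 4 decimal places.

ωT = 3.1720·0.284 = 0.900848; cosh(ωT) = 1.433957, sinh(ωT) = 1.027732
x(T) = p + (x₀−p)·cosh(ωT) + (ẋ₀/ω)·sinh(ωT) ⇒ p·(1 − cosh) = x(T) − x₀·cosh − (ẋ₀/ω)·sinh
numerator   = -0.0542 − (-0.0908)·1.433957 − (0.2869/3.1720)·1.027732 = -0.016953
denominator = 1 − 1.433957 = -0.433957
p = -0.016953 / -0.433957 = 0.0391

p = 0.0391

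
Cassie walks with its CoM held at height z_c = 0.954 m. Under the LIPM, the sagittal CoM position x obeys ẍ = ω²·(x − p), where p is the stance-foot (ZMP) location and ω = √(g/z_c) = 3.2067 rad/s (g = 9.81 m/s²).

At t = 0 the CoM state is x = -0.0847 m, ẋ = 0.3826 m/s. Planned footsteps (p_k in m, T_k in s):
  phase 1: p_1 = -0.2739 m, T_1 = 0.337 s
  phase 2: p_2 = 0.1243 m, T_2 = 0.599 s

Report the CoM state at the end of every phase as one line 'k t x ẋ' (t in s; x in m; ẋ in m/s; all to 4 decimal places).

1 0.3370 0.1925 1.4195
2 0.9360 1.8406 5.6796

phase 1: p=-0.2739, T=0.337, ωT=1.080658, cosh=1.642995, sinh=1.303623; start (x,ẋ)=(-0.084700, 0.382600) → end (x,ẋ)=(0.192493, 1.419528)
phase 2: p=0.1243, T=0.599, ωT=1.920813, cosh=3.486498, sinh=3.340010; start (x,ẋ)=(0.192493, 1.419528) → end (x,ẋ)=(1.840597, 5.679559)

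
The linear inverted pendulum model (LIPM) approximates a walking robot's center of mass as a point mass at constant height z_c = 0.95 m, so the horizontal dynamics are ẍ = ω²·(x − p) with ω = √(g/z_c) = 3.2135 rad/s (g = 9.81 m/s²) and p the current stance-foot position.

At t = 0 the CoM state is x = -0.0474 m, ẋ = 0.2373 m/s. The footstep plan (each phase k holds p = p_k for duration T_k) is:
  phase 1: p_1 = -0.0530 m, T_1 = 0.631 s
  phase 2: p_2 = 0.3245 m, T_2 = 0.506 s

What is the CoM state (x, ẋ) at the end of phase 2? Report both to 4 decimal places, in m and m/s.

x = 0.8610, ẋ = 1.9683

phase 1: p=-0.0530, T=0.631, ωT=2.027718, cosh=3.864185, sinh=3.732550; start (x,ẋ)=(-0.047400, 0.237300) → end (x,ẋ)=(0.244269, 0.984141)
phase 2: p=0.3245, T=0.506, ωT=1.626031, cosh=2.640183, sinh=2.443474; start (x,ẋ)=(0.244269, 0.984141) → end (x,ẋ)=(0.860993, 1.968325)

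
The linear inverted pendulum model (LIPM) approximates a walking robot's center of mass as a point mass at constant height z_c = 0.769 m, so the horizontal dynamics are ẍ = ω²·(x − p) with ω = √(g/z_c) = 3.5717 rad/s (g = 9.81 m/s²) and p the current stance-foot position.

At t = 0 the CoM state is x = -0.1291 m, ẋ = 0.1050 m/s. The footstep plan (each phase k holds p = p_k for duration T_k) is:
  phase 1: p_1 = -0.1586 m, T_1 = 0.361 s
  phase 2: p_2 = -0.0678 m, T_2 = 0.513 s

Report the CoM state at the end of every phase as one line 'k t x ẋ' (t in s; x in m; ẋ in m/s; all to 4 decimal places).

1 0.3610 -0.0517 0.3818
2 0.8740 0.3093 1.3988

phase 1: p=-0.1586, T=0.361, ωT=1.289384, cosh=1.952994, sinh=1.677554; start (x,ẋ)=(-0.129100, 0.105000) → end (x,ẋ)=(-0.051670, 0.381820)
phase 2: p=-0.0678, T=0.513, ωT=1.832282, cosh=3.204089, sinh=3.044041; start (x,ẋ)=(-0.051670, 0.381820) → end (x,ẋ)=(0.309293, 1.398754)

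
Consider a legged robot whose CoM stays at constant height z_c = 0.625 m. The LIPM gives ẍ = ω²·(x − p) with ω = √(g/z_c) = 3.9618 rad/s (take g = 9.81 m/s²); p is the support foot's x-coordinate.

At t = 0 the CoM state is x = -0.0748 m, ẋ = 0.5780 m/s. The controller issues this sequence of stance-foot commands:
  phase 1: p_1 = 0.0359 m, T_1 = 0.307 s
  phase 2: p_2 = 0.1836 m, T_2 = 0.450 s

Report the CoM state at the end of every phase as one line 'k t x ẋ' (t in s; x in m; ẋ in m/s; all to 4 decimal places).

1 0.3070 0.0573 0.3859
2 0.7570 0.0787 -0.2663

phase 1: p=0.0359, T=0.307, ωT=1.216273, cosh=1.835459, sinh=1.539127; start (x,ẋ)=(-0.074800, 0.578000) → end (x,ẋ)=(0.057263, 0.385879)
phase 2: p=0.1836, T=0.450, ωT=1.782810, cosh=3.057354, sinh=2.889189; start (x,ẋ)=(0.057263, 0.385879) → end (x,ẋ)=(0.078749, -0.266336)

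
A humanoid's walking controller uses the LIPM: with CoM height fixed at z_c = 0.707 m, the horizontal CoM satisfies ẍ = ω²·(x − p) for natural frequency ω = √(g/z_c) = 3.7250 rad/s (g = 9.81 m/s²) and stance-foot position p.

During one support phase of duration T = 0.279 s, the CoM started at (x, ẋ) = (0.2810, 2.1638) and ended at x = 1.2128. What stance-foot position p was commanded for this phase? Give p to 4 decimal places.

ωT = 3.7250·0.279 = 1.039275; cosh(ωT) = 1.590439, sinh(ωT) = 1.236728
x(T) = p + (x₀−p)·cosh(ωT) + (ẋ₀/ω)·sinh(ωT) ⇒ p·(1 − cosh) = x(T) − x₀·cosh − (ẋ₀/ω)·sinh
numerator   = 1.2128 − (0.2810)·1.590439 − (2.1638/3.7250)·1.236728 = 0.047489
denominator = 1 − 1.590439 = -0.590439
p = 0.047489 / -0.590439 = -0.0804

p = -0.0804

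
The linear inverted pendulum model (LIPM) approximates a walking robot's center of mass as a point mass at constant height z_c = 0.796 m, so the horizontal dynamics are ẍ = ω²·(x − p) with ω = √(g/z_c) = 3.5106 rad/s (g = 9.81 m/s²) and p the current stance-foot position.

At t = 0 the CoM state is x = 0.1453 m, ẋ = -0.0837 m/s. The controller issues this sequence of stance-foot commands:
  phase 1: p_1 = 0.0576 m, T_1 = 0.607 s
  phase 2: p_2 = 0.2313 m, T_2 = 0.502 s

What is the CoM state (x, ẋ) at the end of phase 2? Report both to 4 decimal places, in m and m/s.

x = 1.2783, ẋ = 3.7723

phase 1: p=0.0576, T=0.607, ωT=2.130934, cosh=4.270729, sinh=4.152003; start (x,ẋ)=(0.145300, -0.083700) → end (x,ẋ)=(0.333151, 0.920857)
phase 2: p=0.2313, T=0.502, ωT=1.762321, cosh=2.998795, sinh=2.827149; start (x,ẋ)=(0.333151, 0.920857) → end (x,ẋ)=(1.278312, 3.772328)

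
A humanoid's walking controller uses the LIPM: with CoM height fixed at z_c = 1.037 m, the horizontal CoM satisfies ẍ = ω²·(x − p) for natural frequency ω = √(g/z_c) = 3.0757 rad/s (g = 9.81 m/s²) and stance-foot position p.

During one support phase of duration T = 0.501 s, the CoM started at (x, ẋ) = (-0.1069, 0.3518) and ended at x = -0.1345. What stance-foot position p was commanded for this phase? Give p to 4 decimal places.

ωT = 3.0757·0.501 = 1.540926; cosh(ωT) = 2.441547, sinh(ωT) = 2.227364
x(T) = p + (x₀−p)·cosh(ωT) + (ẋ₀/ω)·sinh(ωT) ⇒ p·(1 − cosh) = x(T) − x₀·cosh − (ẋ₀/ω)·sinh
numerator   = -0.1345 − (-0.1069)·2.441547 − (0.3518/3.0757)·2.227364 = -0.128266
denominator = 1 − 2.441547 = -1.441547
p = -0.128266 / -1.441547 = 0.0890

p = 0.0890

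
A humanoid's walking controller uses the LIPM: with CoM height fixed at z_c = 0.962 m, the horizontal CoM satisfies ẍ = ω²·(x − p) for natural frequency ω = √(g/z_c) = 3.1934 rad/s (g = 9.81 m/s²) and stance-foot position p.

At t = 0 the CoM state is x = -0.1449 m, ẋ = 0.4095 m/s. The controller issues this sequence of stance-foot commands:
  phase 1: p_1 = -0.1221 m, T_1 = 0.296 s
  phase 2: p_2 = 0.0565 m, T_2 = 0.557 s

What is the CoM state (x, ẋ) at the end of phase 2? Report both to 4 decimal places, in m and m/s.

x = 0.3110, ẋ = 0.9408

phase 1: p=-0.1221, T=0.296, ωT=0.945246, cosh=1.481016, sinh=1.092432; start (x,ẋ)=(-0.144900, 0.409500) → end (x,ẋ)=(-0.015781, 0.526936)
phase 2: p=0.0565, T=0.557, ωT=1.778724, cosh=3.045574, sinh=2.876720; start (x,ẋ)=(-0.015781, 0.526936) → end (x,ẋ)=(0.311044, 0.940812)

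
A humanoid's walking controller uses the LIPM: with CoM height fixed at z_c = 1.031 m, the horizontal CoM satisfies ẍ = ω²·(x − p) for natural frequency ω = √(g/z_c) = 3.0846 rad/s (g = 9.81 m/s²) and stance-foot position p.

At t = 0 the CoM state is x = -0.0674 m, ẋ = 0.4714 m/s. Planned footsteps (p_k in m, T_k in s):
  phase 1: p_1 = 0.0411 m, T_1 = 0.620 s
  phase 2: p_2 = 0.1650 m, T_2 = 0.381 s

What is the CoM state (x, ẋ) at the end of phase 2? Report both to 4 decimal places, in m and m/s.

x = 0.4252, ẋ = 0.9573

phase 1: p=0.0411, T=0.620, ωT=1.912452, cosh=3.458693, sinh=3.310975; start (x,ẋ)=(-0.067400, 0.471400) → end (x,ẋ)=(0.171827, 0.522314)
phase 2: p=0.1650, T=0.381, ωT=1.175233, cosh=1.773822, sinh=1.465075; start (x,ẋ)=(0.171827, 0.522314) → end (x,ẋ)=(0.425191, 0.957345)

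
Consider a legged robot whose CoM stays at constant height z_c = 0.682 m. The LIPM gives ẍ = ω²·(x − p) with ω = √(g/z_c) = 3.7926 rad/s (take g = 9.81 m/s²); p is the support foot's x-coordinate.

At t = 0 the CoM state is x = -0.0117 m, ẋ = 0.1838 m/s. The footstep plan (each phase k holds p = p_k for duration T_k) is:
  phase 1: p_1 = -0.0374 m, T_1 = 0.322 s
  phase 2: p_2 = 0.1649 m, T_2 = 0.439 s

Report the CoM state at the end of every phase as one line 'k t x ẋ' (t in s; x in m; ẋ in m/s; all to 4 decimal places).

phase 1: p=-0.0374, T=0.322, ωT=1.221217, cosh=1.843092, sinh=1.548221; start (x,ẋ)=(-0.011700, 0.183800) → end (x,ẋ)=(0.084999, 0.489665)
phase 2: p=0.1649, T=0.439, ωT=1.664951, cosh=2.737308, sinh=2.548108; start (x,ẋ)=(0.084999, 0.489665) → end (x,ẋ)=(0.275173, 0.568201)

1 0.3220 0.0850 0.4897
2 0.7610 0.2752 0.5682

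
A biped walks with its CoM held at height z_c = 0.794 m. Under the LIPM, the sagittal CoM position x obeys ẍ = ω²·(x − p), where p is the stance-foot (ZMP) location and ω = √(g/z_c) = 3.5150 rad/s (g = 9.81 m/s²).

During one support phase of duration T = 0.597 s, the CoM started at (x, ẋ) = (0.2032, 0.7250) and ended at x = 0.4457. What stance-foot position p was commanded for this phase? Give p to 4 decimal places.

p = 0.3898

ωT = 3.5150·0.597 = 2.098455; cosh(ωT) = 4.138104, sinh(ωT) = 4.015459
x(T) = p + (x₀−p)·cosh(ωT) + (ẋ₀/ω)·sinh(ωT) ⇒ p·(1 − cosh) = x(T) − x₀·cosh − (ẋ₀/ω)·sinh
numerator   = 0.4457 − (0.2032)·4.138104 − (0.7250/3.5150)·4.015459 = -1.223387
denominator = 1 − 4.138104 = -3.138104
p = -1.223387 / -3.138104 = 0.3898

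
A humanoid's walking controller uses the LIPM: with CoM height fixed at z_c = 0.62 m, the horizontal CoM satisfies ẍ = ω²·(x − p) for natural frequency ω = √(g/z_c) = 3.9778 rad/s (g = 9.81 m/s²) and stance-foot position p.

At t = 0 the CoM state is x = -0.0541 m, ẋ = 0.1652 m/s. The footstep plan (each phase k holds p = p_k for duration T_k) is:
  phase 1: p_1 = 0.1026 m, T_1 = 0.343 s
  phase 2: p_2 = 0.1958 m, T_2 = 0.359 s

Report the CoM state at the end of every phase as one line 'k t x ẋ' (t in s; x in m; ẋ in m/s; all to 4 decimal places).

phase 1: p=0.1026, T=0.343, ωT=1.364385, cosh=2.084427, sinh=1.828890; start (x,ẋ)=(-0.054100, 0.165200) → end (x,ẋ)=(-0.148075, -0.795638)
phase 2: p=0.1958, T=0.359, ωT=1.428030, cosh=2.205128, sinh=1.965348; start (x,ẋ)=(-0.148075, -0.795638) → end (x,ẋ)=(-0.955597, -4.442818)

1 0.3430 -0.1481 -0.7956
2 0.7020 -0.9556 -4.4428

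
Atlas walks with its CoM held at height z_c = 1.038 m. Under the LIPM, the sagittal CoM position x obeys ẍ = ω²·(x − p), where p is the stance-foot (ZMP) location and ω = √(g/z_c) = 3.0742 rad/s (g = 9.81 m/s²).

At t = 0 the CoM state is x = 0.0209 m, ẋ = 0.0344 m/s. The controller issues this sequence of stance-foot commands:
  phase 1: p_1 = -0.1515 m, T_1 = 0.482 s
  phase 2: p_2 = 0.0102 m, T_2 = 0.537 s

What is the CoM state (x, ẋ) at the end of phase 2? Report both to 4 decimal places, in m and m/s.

x = 1.6821, ẋ = 5.2134

phase 1: p=-0.1515, T=0.482, ωT=1.481764, cosh=2.313970, sinh=2.086734; start (x,ẋ)=(0.020900, 0.034400) → end (x,ẋ)=(0.270779, 1.185553)
phase 2: p=0.0102, T=0.537, ωT=1.650845, cosh=2.701636, sinh=2.509748; start (x,ẋ)=(0.270779, 1.185553) → end (x,ẋ)=(1.682063, 5.213419)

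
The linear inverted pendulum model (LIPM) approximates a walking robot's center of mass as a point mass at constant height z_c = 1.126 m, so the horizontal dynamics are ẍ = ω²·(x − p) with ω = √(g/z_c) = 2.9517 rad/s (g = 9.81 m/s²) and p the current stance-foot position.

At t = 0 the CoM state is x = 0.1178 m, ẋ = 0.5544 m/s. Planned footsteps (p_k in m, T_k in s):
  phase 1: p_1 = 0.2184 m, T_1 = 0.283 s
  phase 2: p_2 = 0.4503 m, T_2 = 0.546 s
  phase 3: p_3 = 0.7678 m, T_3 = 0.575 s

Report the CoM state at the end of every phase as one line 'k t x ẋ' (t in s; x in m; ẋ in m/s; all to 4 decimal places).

1 0.2830 0.2564 0.4814
2 0.8290 0.3375 -0.1226
3 1.4040 -0.5556 -3.6961

phase 1: p=0.2184, T=0.283, ωT=0.835331, cosh=1.369654, sinh=0.935923; start (x,ẋ)=(0.117800, 0.554400) → end (x,ẋ)=(0.256402, 0.481422)
phase 2: p=0.4503, T=0.546, ωT=1.611628, cosh=2.605263, sinh=2.405701; start (x,ẋ)=(0.256402, 0.481422) → end (x,ẋ)=(0.337513, -0.122623)
phase 3: p=0.7678, T=0.575, ωT=1.697227, cosh=2.820991, sinh=2.637801; start (x,ẋ)=(0.337513, -0.122623) → end (x,ẋ)=(-0.555617, -3.696127)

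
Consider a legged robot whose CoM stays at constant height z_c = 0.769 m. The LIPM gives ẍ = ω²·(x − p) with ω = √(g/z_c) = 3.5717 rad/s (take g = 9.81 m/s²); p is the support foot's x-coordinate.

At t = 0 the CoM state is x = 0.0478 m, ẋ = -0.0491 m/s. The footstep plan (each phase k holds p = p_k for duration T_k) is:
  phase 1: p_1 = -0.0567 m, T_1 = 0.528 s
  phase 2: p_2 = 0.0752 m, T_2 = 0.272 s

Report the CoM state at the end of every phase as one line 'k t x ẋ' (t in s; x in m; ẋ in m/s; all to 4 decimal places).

phase 1: p=-0.0567, T=0.528, ωT=1.885858, cosh=3.371852, sinh=3.220153; start (x,ẋ)=(0.047800, -0.049100) → end (x,ẋ)=(0.251391, 1.036341)
phase 2: p=0.0752, T=0.272, ωT=0.971502, cosh=1.510212, sinh=1.131698; start (x,ẋ)=(0.251391, 1.036341) → end (x,ẋ)=(0.669652, 2.277275)

1 0.5280 0.2514 1.0363
2 0.8000 0.6697 2.2773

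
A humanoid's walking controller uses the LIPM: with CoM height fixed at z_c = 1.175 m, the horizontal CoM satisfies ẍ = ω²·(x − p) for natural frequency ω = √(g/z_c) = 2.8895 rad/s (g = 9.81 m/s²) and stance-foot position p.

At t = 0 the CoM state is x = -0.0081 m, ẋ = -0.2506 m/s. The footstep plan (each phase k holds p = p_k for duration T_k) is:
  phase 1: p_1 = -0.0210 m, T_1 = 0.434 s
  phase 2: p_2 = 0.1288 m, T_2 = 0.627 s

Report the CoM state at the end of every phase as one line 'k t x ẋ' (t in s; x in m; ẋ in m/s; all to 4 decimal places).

phase 1: p=-0.0210, T=0.434, ωT=1.254043, cosh=1.894916, sinh=1.609567; start (x,ẋ)=(-0.008100, -0.250600) → end (x,ẋ)=(-0.136150, -0.414870)
phase 2: p=0.1288, T=0.627, ωT=1.811716, cosh=3.142159, sinh=2.978786; start (x,ẋ)=(-0.136150, -0.414870) → end (x,ẋ)=(-1.131404, -3.584064)

1 0.4340 -0.1361 -0.4149
2 1.0610 -1.1314 -3.5841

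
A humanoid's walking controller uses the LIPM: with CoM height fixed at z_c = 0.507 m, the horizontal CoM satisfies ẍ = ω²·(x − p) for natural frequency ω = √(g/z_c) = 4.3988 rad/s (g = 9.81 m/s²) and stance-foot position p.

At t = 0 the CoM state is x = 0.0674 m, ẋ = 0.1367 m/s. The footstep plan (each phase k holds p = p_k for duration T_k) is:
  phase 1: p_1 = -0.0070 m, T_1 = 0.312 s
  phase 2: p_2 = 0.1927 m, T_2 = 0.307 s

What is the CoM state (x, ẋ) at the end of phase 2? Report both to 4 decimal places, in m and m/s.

phase 1: p=-0.0070, T=0.312, ωT=1.372426, cosh=2.099200, sinh=1.845708; start (x,ẋ)=(0.067400, 0.136700) → end (x,ẋ)=(0.206539, 0.891007)
phase 2: p=0.1927, T=0.307, ωT=1.350432, cosh=2.059110, sinh=1.799981; start (x,ẋ)=(0.206539, 0.891007) → end (x,ẋ)=(0.585794, 1.944254)

x = 0.5858, ẋ = 1.9443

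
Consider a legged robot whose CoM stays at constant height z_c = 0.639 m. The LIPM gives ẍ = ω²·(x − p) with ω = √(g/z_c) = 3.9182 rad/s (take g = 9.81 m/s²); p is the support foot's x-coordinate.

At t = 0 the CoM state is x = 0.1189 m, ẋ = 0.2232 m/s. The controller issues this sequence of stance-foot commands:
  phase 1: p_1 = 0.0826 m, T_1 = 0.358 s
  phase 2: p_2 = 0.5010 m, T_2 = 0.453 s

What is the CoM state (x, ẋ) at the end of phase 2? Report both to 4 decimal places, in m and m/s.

phase 1: p=0.0826, T=0.358, ωT=1.402716, cosh=2.156078, sinh=1.910150; start (x,ẋ)=(0.118900, 0.223200) → end (x,ẋ)=(0.269677, 0.752918)
phase 2: p=0.5010, T=0.453, ωT=1.774945, cosh=3.034724, sinh=2.865231; start (x,ẋ)=(0.269677, 0.752918) → end (x,ẋ)=(0.349580, -0.312058)

x = 0.3496, ẋ = -0.3121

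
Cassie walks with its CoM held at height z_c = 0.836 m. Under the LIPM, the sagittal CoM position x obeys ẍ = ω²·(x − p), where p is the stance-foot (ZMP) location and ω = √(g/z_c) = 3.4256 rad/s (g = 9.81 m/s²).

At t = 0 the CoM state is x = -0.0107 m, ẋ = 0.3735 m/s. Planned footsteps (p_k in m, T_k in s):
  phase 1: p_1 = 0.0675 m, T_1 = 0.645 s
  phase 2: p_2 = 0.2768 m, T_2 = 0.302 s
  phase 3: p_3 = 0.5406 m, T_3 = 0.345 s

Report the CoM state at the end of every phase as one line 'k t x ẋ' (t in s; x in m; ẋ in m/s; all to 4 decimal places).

phase 1: p=0.0675, T=0.645, ωT=2.209512, cosh=4.610512, sinh=4.500757; start (x,ẋ)=(-0.010700, 0.373500) → end (x,ẋ)=(0.197685, 0.516355)
phase 2: p=0.2768, T=0.302, ωT=1.034531, cosh=1.584590, sinh=1.229197; start (x,ẋ)=(0.197685, 0.516355) → end (x,ẋ)=(0.336716, 0.485076)
phase 3: p=0.5406, T=0.345, ωT=1.181832, cosh=1.783529, sinh=1.476813; start (x,ẋ)=(0.336716, 0.485076) → end (x,ẋ)=(0.386089, -0.166295)

1 0.6450 0.1977 0.5164
2 0.9470 0.3367 0.4851
3 1.2920 0.3861 -0.1663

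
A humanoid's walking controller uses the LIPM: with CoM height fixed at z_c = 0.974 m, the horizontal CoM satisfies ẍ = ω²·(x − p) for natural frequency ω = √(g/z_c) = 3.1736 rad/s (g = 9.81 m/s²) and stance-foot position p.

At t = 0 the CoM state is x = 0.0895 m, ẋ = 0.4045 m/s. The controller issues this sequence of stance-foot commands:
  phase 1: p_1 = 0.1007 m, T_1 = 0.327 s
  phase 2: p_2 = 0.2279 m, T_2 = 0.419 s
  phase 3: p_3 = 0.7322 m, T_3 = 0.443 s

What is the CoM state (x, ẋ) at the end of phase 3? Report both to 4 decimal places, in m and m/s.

x = 1.1857, ẋ = 1.8677

phase 1: p=0.1007, T=0.327, ωT=1.037767, cosh=1.588576, sinh=1.234331; start (x,ẋ)=(0.089500, 0.404500) → end (x,ẋ)=(0.240233, 0.598705)
phase 2: p=0.2279, T=0.419, ωT=1.329738, cosh=2.022300, sinh=1.757754; start (x,ẋ)=(0.240233, 0.598705) → end (x,ẋ)=(0.584445, 1.279561)
phase 3: p=0.7322, T=0.443, ωT=1.405905, cosh=2.162181, sinh=1.917035; start (x,ẋ)=(0.584445, 1.279561) → end (x,ẋ)=(1.185654, 1.867713)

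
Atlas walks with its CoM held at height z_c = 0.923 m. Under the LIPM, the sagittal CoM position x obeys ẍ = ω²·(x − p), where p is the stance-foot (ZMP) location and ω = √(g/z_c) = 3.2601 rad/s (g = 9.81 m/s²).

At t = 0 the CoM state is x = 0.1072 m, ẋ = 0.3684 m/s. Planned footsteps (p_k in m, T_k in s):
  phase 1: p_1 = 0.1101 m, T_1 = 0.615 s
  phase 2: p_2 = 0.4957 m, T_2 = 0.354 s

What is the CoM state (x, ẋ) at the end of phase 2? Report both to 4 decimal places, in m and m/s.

phase 1: p=0.1101, T=0.615, ωT=2.004961, cosh=3.780237, sinh=3.645571; start (x,ẋ)=(0.107200, 0.368400) → end (x,ẋ)=(0.511097, 1.358173)
phase 2: p=0.4957, T=0.354, ωT=1.154075, cosh=1.743220, sinh=1.427871; start (x,ẋ)=(0.511097, 1.358173) → end (x,ẋ)=(1.117397, 2.439265)

x = 1.1174, ẋ = 2.4393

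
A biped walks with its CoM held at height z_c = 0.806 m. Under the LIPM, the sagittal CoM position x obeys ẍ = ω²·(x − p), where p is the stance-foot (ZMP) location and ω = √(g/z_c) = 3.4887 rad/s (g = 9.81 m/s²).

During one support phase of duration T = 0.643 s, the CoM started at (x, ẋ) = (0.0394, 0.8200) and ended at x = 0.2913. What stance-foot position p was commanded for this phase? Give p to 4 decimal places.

ωT = 3.4887·0.643 = 2.243234; cosh(ωT) = 4.764937, sinh(ωT) = 4.658822
x(T) = p + (x₀−p)·cosh(ωT) + (ẋ₀/ω)·sinh(ωT) ⇒ p·(1 − cosh) = x(T) − x₀·cosh − (ẋ₀/ω)·sinh
numerator   = 0.2913 − (0.0394)·4.764937 − (0.8200/3.4887)·4.658822 = -0.991469
denominator = 1 − 4.764937 = -3.764937
p = -0.991469 / -3.764937 = 0.2633

p = 0.2633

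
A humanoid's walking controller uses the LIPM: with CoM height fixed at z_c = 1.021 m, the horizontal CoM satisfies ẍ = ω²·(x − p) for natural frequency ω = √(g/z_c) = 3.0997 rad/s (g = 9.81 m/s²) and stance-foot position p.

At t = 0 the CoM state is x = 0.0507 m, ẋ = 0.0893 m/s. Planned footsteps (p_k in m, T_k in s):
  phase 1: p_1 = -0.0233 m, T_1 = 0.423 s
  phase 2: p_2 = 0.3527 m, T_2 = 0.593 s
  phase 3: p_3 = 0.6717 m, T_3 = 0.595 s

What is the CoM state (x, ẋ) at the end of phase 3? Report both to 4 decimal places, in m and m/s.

x = -0.2579, ẋ = -2.6968

phase 1: p=-0.0233, T=0.423, ωT=1.311173, cosh=1.990014, sinh=1.720510; start (x,ẋ)=(0.050700, 0.089300) → end (x,ẋ)=(0.173528, 0.572355)
phase 2: p=0.3527, T=0.593, ωT=1.838122, cosh=3.221921, sinh=3.062805; start (x,ẋ)=(0.173528, 0.572355) → end (x,ẋ)=(0.340963, 0.143060)
phase 3: p=0.6717, T=0.595, ωT=1.844321, cosh=3.240970, sinh=3.082838; start (x,ẋ)=(0.340963, 0.143060) → end (x,ẋ)=(-0.257926, -2.696825)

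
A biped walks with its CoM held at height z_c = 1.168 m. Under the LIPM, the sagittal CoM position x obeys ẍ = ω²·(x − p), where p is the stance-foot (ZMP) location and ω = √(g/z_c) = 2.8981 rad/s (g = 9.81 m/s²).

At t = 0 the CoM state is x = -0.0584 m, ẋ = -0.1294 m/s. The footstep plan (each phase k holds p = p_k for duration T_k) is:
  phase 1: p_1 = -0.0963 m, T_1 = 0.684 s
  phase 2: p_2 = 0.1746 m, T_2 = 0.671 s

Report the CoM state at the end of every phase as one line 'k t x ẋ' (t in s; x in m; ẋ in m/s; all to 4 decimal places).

1 0.6840 -0.1151 -0.0875
2 1.3550 -0.9622 -3.1869

phase 1: p=-0.0963, T=0.684, ωT=1.982300, cosh=3.698588, sinh=3.560836; start (x,ẋ)=(-0.058400, -0.129400) → end (x,ẋ)=(-0.115115, -0.087482)
phase 2: p=0.1746, T=0.671, ωT=1.944625, cosh=3.567026, sinh=3.423985; start (x,ẋ)=(-0.115115, -0.087482) → end (x,ẋ)=(-0.962176, -3.186904)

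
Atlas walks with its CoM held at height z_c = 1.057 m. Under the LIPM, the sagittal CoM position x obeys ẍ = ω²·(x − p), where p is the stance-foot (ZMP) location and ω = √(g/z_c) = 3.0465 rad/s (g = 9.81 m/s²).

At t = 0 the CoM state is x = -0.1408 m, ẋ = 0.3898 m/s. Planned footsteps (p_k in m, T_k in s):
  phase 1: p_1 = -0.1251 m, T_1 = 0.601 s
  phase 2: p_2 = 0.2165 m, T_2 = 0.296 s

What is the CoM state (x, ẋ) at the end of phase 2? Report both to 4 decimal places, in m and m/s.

phase 1: p=-0.1251, T=0.601, ωT=1.830947, cosh=3.200026, sinh=3.039764; start (x,ẋ)=(-0.140800, 0.389800) → end (x,ẋ)=(0.213598, 1.101978)
phase 2: p=0.2165, T=0.296, ωT=0.901764, cosh=1.434899, sinh=1.029046; start (x,ẋ)=(0.213598, 1.101978) → end (x,ẋ)=(0.584561, 1.572129)

x = 0.5846, ẋ = 1.5721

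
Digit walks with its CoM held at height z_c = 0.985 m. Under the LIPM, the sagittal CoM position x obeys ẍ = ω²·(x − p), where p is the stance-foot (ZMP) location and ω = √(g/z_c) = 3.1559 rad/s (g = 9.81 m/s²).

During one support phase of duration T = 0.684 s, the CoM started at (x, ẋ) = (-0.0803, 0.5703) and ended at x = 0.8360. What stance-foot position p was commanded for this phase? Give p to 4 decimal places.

p = -0.1229

ωT = 3.1559·0.684 = 2.158636; cosh(ωT) = 4.387399, sinh(ωT) = 4.271916
x(T) = p + (x₀−p)·cosh(ωT) + (ẋ₀/ω)·sinh(ωT) ⇒ p·(1 − cosh) = x(T) − x₀·cosh − (ẋ₀/ω)·sinh
numerator   = 0.8360 − (-0.0803)·4.387399 − (0.5703/3.1559)·4.271916 = 0.416334
denominator = 1 − 4.387399 = -3.387399
p = 0.416334 / -3.387399 = -0.1229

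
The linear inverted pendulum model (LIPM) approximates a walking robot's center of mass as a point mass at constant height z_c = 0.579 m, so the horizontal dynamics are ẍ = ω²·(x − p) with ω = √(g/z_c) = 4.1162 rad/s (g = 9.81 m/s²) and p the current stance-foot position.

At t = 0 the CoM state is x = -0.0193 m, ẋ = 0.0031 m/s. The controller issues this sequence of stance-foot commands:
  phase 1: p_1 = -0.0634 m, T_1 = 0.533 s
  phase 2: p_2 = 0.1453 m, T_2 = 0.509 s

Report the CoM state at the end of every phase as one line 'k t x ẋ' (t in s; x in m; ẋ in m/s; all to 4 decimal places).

phase 1: p=-0.0634, T=0.533, ωT=2.193935, cosh=4.540958, sinh=4.429481; start (x,ẋ)=(-0.019300, 0.003100) → end (x,ẋ)=(0.140192, 0.818136)
phase 2: p=0.1453, T=0.509, ωT=2.095146, cosh=4.124839, sinh=4.001787; start (x,ẋ)=(0.140192, 0.818136) → end (x,ẋ)=(0.919626, 3.290542)

1 0.5330 0.1402 0.8181
2 1.0420 0.9196 3.2905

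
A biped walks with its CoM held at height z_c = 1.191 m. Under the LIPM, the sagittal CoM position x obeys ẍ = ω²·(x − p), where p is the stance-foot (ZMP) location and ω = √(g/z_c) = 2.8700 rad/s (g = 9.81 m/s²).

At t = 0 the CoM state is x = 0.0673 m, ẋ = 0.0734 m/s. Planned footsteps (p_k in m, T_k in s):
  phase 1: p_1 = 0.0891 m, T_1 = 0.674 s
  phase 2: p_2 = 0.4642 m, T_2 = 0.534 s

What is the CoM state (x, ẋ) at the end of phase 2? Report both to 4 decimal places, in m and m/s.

phase 1: p=0.0891, T=0.674, ωT=1.934380, cosh=3.532133, sinh=3.387619; start (x,ẋ)=(0.067300, 0.073400) → end (x,ẋ)=(0.098738, 0.047309)
phase 2: p=0.4642, T=0.534, ωT=1.532580, cosh=2.423042, sinh=2.207065; start (x,ẋ)=(0.098738, 0.047309) → end (x,ẋ)=(-0.384950, -2.200309)

x = -0.3849, ẋ = -2.2003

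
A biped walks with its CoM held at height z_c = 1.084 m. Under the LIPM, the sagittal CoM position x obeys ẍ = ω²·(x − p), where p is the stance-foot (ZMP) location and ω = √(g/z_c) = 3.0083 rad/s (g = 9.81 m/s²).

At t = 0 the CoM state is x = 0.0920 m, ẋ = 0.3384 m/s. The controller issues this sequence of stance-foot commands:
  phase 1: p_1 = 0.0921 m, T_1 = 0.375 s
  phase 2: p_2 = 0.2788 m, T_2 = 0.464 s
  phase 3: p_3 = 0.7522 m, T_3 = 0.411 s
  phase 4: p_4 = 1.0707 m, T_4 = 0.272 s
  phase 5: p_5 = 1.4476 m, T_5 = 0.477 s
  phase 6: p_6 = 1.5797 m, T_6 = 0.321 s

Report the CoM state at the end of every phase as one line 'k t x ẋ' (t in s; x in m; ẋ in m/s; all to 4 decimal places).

1 0.3750 0.2475 0.5771
2 0.8390 0.5754 1.0584
3 1.2500 0.9767 1.1373
4 1.5220 1.2885 1.2818
5 1.9990 1.9386 1.8964
6 2.3200 2.8273 4.0639

phase 1: p=0.0921, T=0.375, ωT=1.128113, cosh=1.706731, sinh=1.383088; start (x,ẋ)=(0.092000, 0.338400) → end (x,ẋ)=(0.247511, 0.577142)
phase 2: p=0.2788, T=0.464, ωT=1.395851, cosh=2.143016, sinh=1.895394; start (x,ẋ)=(0.247511, 0.577142) → end (x,ẋ)=(0.575379, 1.058418)
phase 3: p=0.7522, T=0.411, ωT=1.236411, cosh=1.866830, sinh=1.576405; start (x,ẋ)=(0.575379, 1.058418) → end (x,ẋ)=(0.976735, 1.137346)
phase 4: p=1.0707, T=0.272, ωT=0.818258, cosh=1.353873, sinh=0.912674; start (x,ẋ)=(0.976735, 1.137346) → end (x,ẋ)=(1.288538, 1.281833)
phase 5: p=1.4476, T=0.477, ωT=1.434959, cosh=2.218799, sinh=1.980674; start (x,ẋ)=(1.288538, 1.281833) → end (x,ẋ)=(1.938635, 1.896363)
phase 6: p=1.5797, T=0.321, ωT=0.965664, cosh=1.503631, sinh=1.122901; start (x,ẋ)=(1.938635, 1.896363) → end (x,ẋ)=(2.827257, 4.063922)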